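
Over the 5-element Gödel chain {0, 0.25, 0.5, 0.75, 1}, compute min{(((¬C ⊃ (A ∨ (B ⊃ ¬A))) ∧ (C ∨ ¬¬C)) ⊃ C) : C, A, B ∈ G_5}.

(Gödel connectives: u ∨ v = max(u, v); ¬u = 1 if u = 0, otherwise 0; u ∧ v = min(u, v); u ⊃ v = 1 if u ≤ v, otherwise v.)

0.25

The minimum is attained at C = 0.25, A = 0, B = 0:
  ¬C: Gödel ¬ of 0.25 = 0 (operand ≠ 0)
  ¬A: Gödel ¬ of 0 = 1 (operand is 0)
  (B ⊃ ¬A): 0 ≤ 1, so result = 1
  (A ∨ (B ⊃ ¬A)) = max(0, 1) = 1
  (¬C ⊃ (A ∨ (B ⊃ ¬A))): 0 ≤ 1, so result = 1
  ¬C: Gödel ¬ of 0.25 = 0 (operand ≠ 0)
  ¬¬C: Gödel ¬ of 0 = 1 (operand is 0)
  (C ∨ ¬¬C) = max(0.25, 1) = 1
  ((¬C ⊃ (A ∨ (B ⊃ ¬A))) ∧ (C ∨ ¬¬C)) = min(1, 1) = 1
  (((¬C ⊃ (A ∨ (B ⊃ ¬A))) ∧ (C ∨ ¬¬C)) ⊃ C): 1 > 0.25, so result = 0.25
Checking all 125 assignments confirms none give a value below 0.25.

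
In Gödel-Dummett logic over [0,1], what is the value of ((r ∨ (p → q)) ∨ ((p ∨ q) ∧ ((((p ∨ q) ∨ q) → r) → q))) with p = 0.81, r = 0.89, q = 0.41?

(p → q): 0.81 > 0.41, so result = 0.41
(r ∨ (p → q)) = max(0.89, 0.41) = 0.89
(p ∨ q) = max(0.81, 0.41) = 0.81
(p ∨ q) = max(0.81, 0.41) = 0.81
((p ∨ q) ∨ q) = max(0.81, 0.41) = 0.81
(((p ∨ q) ∨ q) → r): 0.81 ≤ 0.89, so result = 1
((((p ∨ q) ∨ q) → r) → q): 1 > 0.41, so result = 0.41
((p ∨ q) ∧ ((((p ∨ q) ∨ q) → r) → q)) = min(0.81, 0.41) = 0.41
((r ∨ (p → q)) ∨ ((p ∨ q) ∧ ((((p ∨ q) ∨ q) → r) → q))) = max(0.89, 0.41) = 0.89

0.89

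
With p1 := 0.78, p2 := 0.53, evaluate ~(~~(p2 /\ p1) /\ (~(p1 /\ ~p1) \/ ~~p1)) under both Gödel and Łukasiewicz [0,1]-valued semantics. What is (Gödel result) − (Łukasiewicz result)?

Gödel evaluation:
  (p2 /\ p1) = min(0.53, 0.78) = 0.53
  ~(p2 /\ p1): Gödel ¬ of 0.53 = 0 (operand ≠ 0)
  ~~(p2 /\ p1): Gödel ¬ of 0 = 1 (operand is 0)
  ~p1: Gödel ¬ of 0.78 = 0 (operand ≠ 0)
  (p1 /\ ~p1) = min(0.78, 0) = 0
  ~(p1 /\ ~p1): Gödel ¬ of 0 = 1 (operand is 0)
  ~p1: Gödel ¬ of 0.78 = 0 (operand ≠ 0)
  ~~p1: Gödel ¬ of 0 = 1 (operand is 0)
  (~(p1 /\ ~p1) \/ ~~p1) = max(1, 1) = 1
  (~~(p2 /\ p1) /\ (~(p1 /\ ~p1) \/ ~~p1)) = min(1, 1) = 1
  ~(~~(p2 /\ p1) /\ (~(p1 /\ ~p1) \/ ~~p1)): Gödel ¬ of 1 = 0 (operand ≠ 0)
  Gödel value = 0
Łukasiewicz evaluation:
  (p2 /\ p1) = min(0.53, 0.78) = 0.53
  ~(p2 /\ p1): Łukasiewicz ¬ gives 1 − 0.53 = 0.47
  ~~(p2 /\ p1): Łukasiewicz ¬ gives 1 − 0.47 = 0.53
  ~p1: Łukasiewicz ¬ gives 1 − 0.78 = 0.22
  (p1 /\ ~p1) = min(0.78, 0.22) = 0.22
  ~(p1 /\ ~p1): Łukasiewicz ¬ gives 1 − 0.22 = 0.78
  ~p1: Łukasiewicz ¬ gives 1 − 0.78 = 0.22
  ~~p1: Łukasiewicz ¬ gives 1 − 0.22 = 0.78
  (~(p1 /\ ~p1) \/ ~~p1) = max(0.78, 0.78) = 0.78
  (~~(p2 /\ p1) /\ (~(p1 /\ ~p1) \/ ~~p1)) = min(0.53, 0.78) = 0.53
  ~(~~(p2 /\ p1) /\ (~(p1 /\ ~p1) \/ ~~p1)): Łukasiewicz ¬ gives 1 − 0.53 = 0.47
  Łukasiewicz value = 0.47
Difference: 0 − 0.47 = -0.47

-0.47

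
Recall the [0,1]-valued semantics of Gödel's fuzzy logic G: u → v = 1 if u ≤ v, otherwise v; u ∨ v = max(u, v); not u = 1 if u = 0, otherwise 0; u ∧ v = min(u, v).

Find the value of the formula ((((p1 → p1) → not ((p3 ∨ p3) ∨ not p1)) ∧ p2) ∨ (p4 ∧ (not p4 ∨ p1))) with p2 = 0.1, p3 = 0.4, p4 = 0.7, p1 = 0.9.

(p1 → p1): 0.9 ≤ 0.9, so result = 1
(p3 ∨ p3) = max(0.4, 0.4) = 0.4
not p1: Gödel ¬ of 0.9 = 0 (operand ≠ 0)
((p3 ∨ p3) ∨ not p1) = max(0.4, 0) = 0.4
not ((p3 ∨ p3) ∨ not p1): Gödel ¬ of 0.4 = 0 (operand ≠ 0)
((p1 → p1) → not ((p3 ∨ p3) ∨ not p1)): 1 > 0, so result = 0
(((p1 → p1) → not ((p3 ∨ p3) ∨ not p1)) ∧ p2) = min(0, 0.1) = 0
not p4: Gödel ¬ of 0.7 = 0 (operand ≠ 0)
(not p4 ∨ p1) = max(0, 0.9) = 0.9
(p4 ∧ (not p4 ∨ p1)) = min(0.7, 0.9) = 0.7
((((p1 → p1) → not ((p3 ∨ p3) ∨ not p1)) ∧ p2) ∨ (p4 ∧ (not p4 ∨ p1))) = max(0, 0.7) = 0.7

0.70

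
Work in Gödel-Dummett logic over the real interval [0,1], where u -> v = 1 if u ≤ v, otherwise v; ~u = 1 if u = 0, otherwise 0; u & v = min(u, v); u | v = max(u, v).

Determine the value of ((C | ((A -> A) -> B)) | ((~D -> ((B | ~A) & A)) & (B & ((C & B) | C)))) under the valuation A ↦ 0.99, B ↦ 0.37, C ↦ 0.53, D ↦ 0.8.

(A -> A): 0.99 ≤ 0.99, so result = 1
((A -> A) -> B): 1 > 0.37, so result = 0.37
(C | ((A -> A) -> B)) = max(0.53, 0.37) = 0.53
~D: Gödel ¬ of 0.8 = 0 (operand ≠ 0)
~A: Gödel ¬ of 0.99 = 0 (operand ≠ 0)
(B | ~A) = max(0.37, 0) = 0.37
((B | ~A) & A) = min(0.37, 0.99) = 0.37
(~D -> ((B | ~A) & A)): 0 ≤ 0.37, so result = 1
(C & B) = min(0.53, 0.37) = 0.37
((C & B) | C) = max(0.37, 0.53) = 0.53
(B & ((C & B) | C)) = min(0.37, 0.53) = 0.37
((~D -> ((B | ~A) & A)) & (B & ((C & B) | C))) = min(1, 0.37) = 0.37
((C | ((A -> A) -> B)) | ((~D -> ((B | ~A) & A)) & (B & ((C & B) | C)))) = max(0.53, 0.37) = 0.53

0.53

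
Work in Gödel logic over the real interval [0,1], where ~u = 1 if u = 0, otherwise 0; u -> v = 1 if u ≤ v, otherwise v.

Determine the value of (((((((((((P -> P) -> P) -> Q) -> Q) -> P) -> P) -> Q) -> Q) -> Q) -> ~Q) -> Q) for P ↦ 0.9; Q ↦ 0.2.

1.00

(P -> P): 0.9 ≤ 0.9, so result = 1
((P -> P) -> P): 1 > 0.9, so result = 0.9
(((P -> P) -> P) -> Q): 0.9 > 0.2, so result = 0.2
((((P -> P) -> P) -> Q) -> Q): 0.2 ≤ 0.2, so result = 1
(((((P -> P) -> P) -> Q) -> Q) -> P): 1 > 0.9, so result = 0.9
((((((P -> P) -> P) -> Q) -> Q) -> P) -> P): 0.9 ≤ 0.9, so result = 1
(((((((P -> P) -> P) -> Q) -> Q) -> P) -> P) -> Q): 1 > 0.2, so result = 0.2
((((((((P -> P) -> P) -> Q) -> Q) -> P) -> P) -> Q) -> Q): 0.2 ≤ 0.2, so result = 1
(((((((((P -> P) -> P) -> Q) -> Q) -> P) -> P) -> Q) -> Q) -> Q): 1 > 0.2, so result = 0.2
~Q: Gödel ¬ of 0.2 = 0 (operand ≠ 0)
((((((((((P -> P) -> P) -> Q) -> Q) -> P) -> P) -> Q) -> Q) -> Q) -> ~Q): 0.2 > 0, so result = 0
(((((((((((P -> P) -> P) -> Q) -> Q) -> P) -> P) -> Q) -> Q) -> Q) -> ~Q) -> Q): 0 ≤ 0.2, so result = 1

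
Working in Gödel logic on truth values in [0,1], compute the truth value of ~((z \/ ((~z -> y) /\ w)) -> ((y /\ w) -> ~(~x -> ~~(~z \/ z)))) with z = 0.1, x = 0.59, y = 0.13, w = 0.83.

~z: Gödel ¬ of 0.1 = 0 (operand ≠ 0)
(~z -> y): 0 ≤ 0.13, so result = 1
((~z -> y) /\ w) = min(1, 0.83) = 0.83
(z \/ ((~z -> y) /\ w)) = max(0.1, 0.83) = 0.83
(y /\ w) = min(0.13, 0.83) = 0.13
~x: Gödel ¬ of 0.59 = 0 (operand ≠ 0)
~z: Gödel ¬ of 0.1 = 0 (operand ≠ 0)
(~z \/ z) = max(0, 0.1) = 0.1
~(~z \/ z): Gödel ¬ of 0.1 = 0 (operand ≠ 0)
~~(~z \/ z): Gödel ¬ of 0 = 1 (operand is 0)
(~x -> ~~(~z \/ z)): 0 ≤ 1, so result = 1
~(~x -> ~~(~z \/ z)): Gödel ¬ of 1 = 0 (operand ≠ 0)
((y /\ w) -> ~(~x -> ~~(~z \/ z))): 0.13 > 0, so result = 0
((z \/ ((~z -> y) /\ w)) -> ((y /\ w) -> ~(~x -> ~~(~z \/ z)))): 0.83 > 0, so result = 0
~((z \/ ((~z -> y) /\ w)) -> ((y /\ w) -> ~(~x -> ~~(~z \/ z)))): Gödel ¬ of 0 = 1 (operand is 0)

1.00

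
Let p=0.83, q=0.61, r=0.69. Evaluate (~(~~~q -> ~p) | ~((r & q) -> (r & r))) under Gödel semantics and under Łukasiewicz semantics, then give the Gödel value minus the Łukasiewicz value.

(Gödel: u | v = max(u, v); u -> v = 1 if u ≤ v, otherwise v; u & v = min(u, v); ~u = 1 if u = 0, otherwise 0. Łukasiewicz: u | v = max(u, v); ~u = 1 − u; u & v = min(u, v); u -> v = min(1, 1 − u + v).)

-0.22

Gödel evaluation:
  ~q: Gödel ¬ of 0.61 = 0 (operand ≠ 0)
  ~~q: Gödel ¬ of 0 = 1 (operand is 0)
  ~~~q: Gödel ¬ of 1 = 0 (operand ≠ 0)
  ~p: Gödel ¬ of 0.83 = 0 (operand ≠ 0)
  (~~~q -> ~p): 0 ≤ 0, so result = 1
  ~(~~~q -> ~p): Gödel ¬ of 1 = 0 (operand ≠ 0)
  (r & q) = min(0.69, 0.61) = 0.61
  (r & r) = min(0.69, 0.69) = 0.69
  ((r & q) -> (r & r)): 0.61 ≤ 0.69, so result = 1
  ~((r & q) -> (r & r)): Gödel ¬ of 1 = 0 (operand ≠ 0)
  (~(~~~q -> ~p) | ~((r & q) -> (r & r))) = max(0, 0) = 0
  Gödel value = 0
Łukasiewicz evaluation:
  ~q: Łukasiewicz ¬ gives 1 − 0.61 = 0.39
  ~~q: Łukasiewicz ¬ gives 1 − 0.39 = 0.61
  ~~~q: Łukasiewicz ¬ gives 1 − 0.61 = 0.39
  ~p: Łukasiewicz ¬ gives 1 − 0.83 = 0.17
  (~~~q -> ~p): min(1, 1 − 0.39 + 0.17) = 0.78
  ~(~~~q -> ~p): Łukasiewicz ¬ gives 1 − 0.78 = 0.22
  (r & q) = min(0.69, 0.61) = 0.61
  (r & r) = min(0.69, 0.69) = 0.69
  ((r & q) -> (r & r)): min(1, 1 − 0.61 + 0.69) = 1
  ~((r & q) -> (r & r)): Łukasiewicz ¬ gives 1 − 1 = 0
  (~(~~~q -> ~p) | ~((r & q) -> (r & r))) = max(0.22, 0) = 0.22
  Łukasiewicz value = 0.22
Difference: 0 − 0.22 = -0.22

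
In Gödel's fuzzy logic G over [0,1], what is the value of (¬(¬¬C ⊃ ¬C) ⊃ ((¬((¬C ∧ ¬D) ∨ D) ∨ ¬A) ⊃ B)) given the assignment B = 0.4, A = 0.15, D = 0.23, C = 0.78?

1.00

¬C: Gödel ¬ of 0.78 = 0 (operand ≠ 0)
¬¬C: Gödel ¬ of 0 = 1 (operand is 0)
¬C: Gödel ¬ of 0.78 = 0 (operand ≠ 0)
(¬¬C ⊃ ¬C): 1 > 0, so result = 0
¬(¬¬C ⊃ ¬C): Gödel ¬ of 0 = 1 (operand is 0)
¬C: Gödel ¬ of 0.78 = 0 (operand ≠ 0)
¬D: Gödel ¬ of 0.23 = 0 (operand ≠ 0)
(¬C ∧ ¬D) = min(0, 0) = 0
((¬C ∧ ¬D) ∨ D) = max(0, 0.23) = 0.23
¬((¬C ∧ ¬D) ∨ D): Gödel ¬ of 0.23 = 0 (operand ≠ 0)
¬A: Gödel ¬ of 0.15 = 0 (operand ≠ 0)
(¬((¬C ∧ ¬D) ∨ D) ∨ ¬A) = max(0, 0) = 0
((¬((¬C ∧ ¬D) ∨ D) ∨ ¬A) ⊃ B): 0 ≤ 0.4, so result = 1
(¬(¬¬C ⊃ ¬C) ⊃ ((¬((¬C ∧ ¬D) ∨ D) ∨ ¬A) ⊃ B)): 1 ≤ 1, so result = 1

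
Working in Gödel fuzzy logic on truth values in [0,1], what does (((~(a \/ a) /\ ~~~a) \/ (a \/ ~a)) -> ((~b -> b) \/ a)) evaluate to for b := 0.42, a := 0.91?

(a \/ a) = max(0.91, 0.91) = 0.91
~(a \/ a): Gödel ¬ of 0.91 = 0 (operand ≠ 0)
~a: Gödel ¬ of 0.91 = 0 (operand ≠ 0)
~~a: Gödel ¬ of 0 = 1 (operand is 0)
~~~a: Gödel ¬ of 1 = 0 (operand ≠ 0)
(~(a \/ a) /\ ~~~a) = min(0, 0) = 0
~a: Gödel ¬ of 0.91 = 0 (operand ≠ 0)
(a \/ ~a) = max(0.91, 0) = 0.91
((~(a \/ a) /\ ~~~a) \/ (a \/ ~a)) = max(0, 0.91) = 0.91
~b: Gödel ¬ of 0.42 = 0 (operand ≠ 0)
(~b -> b): 0 ≤ 0.42, so result = 1
((~b -> b) \/ a) = max(1, 0.91) = 1
(((~(a \/ a) /\ ~~~a) \/ (a \/ ~a)) -> ((~b -> b) \/ a)): 0.91 ≤ 1, so result = 1

1.00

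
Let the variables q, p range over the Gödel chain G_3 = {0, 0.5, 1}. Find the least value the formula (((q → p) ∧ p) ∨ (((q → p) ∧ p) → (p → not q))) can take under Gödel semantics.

0.50

The minimum is attained at q = 0.5, p = 0.5:
  (q → p): 0.5 ≤ 0.5, so result = 1
  ((q → p) ∧ p) = min(1, 0.5) = 0.5
  (q → p): 0.5 ≤ 0.5, so result = 1
  ((q → p) ∧ p) = min(1, 0.5) = 0.5
  not q: Gödel ¬ of 0.5 = 0 (operand ≠ 0)
  (p → not q): 0.5 > 0, so result = 0
  (((q → p) ∧ p) → (p → not q)): 0.5 > 0, so result = 0
  (((q → p) ∧ p) ∨ (((q → p) ∧ p) → (p → not q))) = max(0.5, 0) = 0.5
Checking all 9 assignments confirms none give a value below 0.50.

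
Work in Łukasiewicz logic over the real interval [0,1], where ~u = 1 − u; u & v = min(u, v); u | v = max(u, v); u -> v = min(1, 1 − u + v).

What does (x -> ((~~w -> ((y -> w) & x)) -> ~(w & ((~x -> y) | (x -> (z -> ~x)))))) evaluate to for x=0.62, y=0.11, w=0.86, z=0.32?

~w: Łukasiewicz ¬ gives 1 − 0.86 = 0.14
~~w: Łukasiewicz ¬ gives 1 − 0.14 = 0.86
(y -> w): min(1, 1 − 0.11 + 0.86) = 1
((y -> w) & x) = min(1, 0.62) = 0.62
(~~w -> ((y -> w) & x)): min(1, 1 − 0.86 + 0.62) = 0.76
~x: Łukasiewicz ¬ gives 1 − 0.62 = 0.38
(~x -> y): min(1, 1 − 0.38 + 0.11) = 0.73
~x: Łukasiewicz ¬ gives 1 − 0.62 = 0.38
(z -> ~x): min(1, 1 − 0.32 + 0.38) = 1
(x -> (z -> ~x)): min(1, 1 − 0.62 + 1) = 1
((~x -> y) | (x -> (z -> ~x))) = max(0.73, 1) = 1
(w & ((~x -> y) | (x -> (z -> ~x)))) = min(0.86, 1) = 0.86
~(w & ((~x -> y) | (x -> (z -> ~x)))): Łukasiewicz ¬ gives 1 − 0.86 = 0.14
((~~w -> ((y -> w) & x)) -> ~(w & ((~x -> y) | (x -> (z -> ~x))))): min(1, 1 − 0.76 + 0.14) = 0.38
(x -> ((~~w -> ((y -> w) & x)) -> ~(w & ((~x -> y) | (x -> (z -> ~x)))))): min(1, 1 − 0.62 + 0.38) = 0.76

0.76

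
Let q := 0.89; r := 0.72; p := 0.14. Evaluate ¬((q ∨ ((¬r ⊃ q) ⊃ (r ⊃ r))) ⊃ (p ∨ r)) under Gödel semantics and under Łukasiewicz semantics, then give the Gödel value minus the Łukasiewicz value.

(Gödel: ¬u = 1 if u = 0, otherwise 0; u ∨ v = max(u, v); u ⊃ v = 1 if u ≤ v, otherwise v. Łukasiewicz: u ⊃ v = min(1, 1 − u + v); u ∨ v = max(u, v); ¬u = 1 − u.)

Gödel evaluation:
  ¬r: Gödel ¬ of 0.72 = 0 (operand ≠ 0)
  (¬r ⊃ q): 0 ≤ 0.89, so result = 1
  (r ⊃ r): 0.72 ≤ 0.72, so result = 1
  ((¬r ⊃ q) ⊃ (r ⊃ r)): 1 ≤ 1, so result = 1
  (q ∨ ((¬r ⊃ q) ⊃ (r ⊃ r))) = max(0.89, 1) = 1
  (p ∨ r) = max(0.14, 0.72) = 0.72
  ((q ∨ ((¬r ⊃ q) ⊃ (r ⊃ r))) ⊃ (p ∨ r)): 1 > 0.72, so result = 0.72
  ¬((q ∨ ((¬r ⊃ q) ⊃ (r ⊃ r))) ⊃ (p ∨ r)): Gödel ¬ of 0.72 = 0 (operand ≠ 0)
  Gödel value = 0
Łukasiewicz evaluation:
  ¬r: Łukasiewicz ¬ gives 1 − 0.72 = 0.28
  (¬r ⊃ q): min(1, 1 − 0.28 + 0.89) = 1
  (r ⊃ r): min(1, 1 − 0.72 + 0.72) = 1
  ((¬r ⊃ q) ⊃ (r ⊃ r)): min(1, 1 − 1 + 1) = 1
  (q ∨ ((¬r ⊃ q) ⊃ (r ⊃ r))) = max(0.89, 1) = 1
  (p ∨ r) = max(0.14, 0.72) = 0.72
  ((q ∨ ((¬r ⊃ q) ⊃ (r ⊃ r))) ⊃ (p ∨ r)): min(1, 1 − 1 + 0.72) = 0.72
  ¬((q ∨ ((¬r ⊃ q) ⊃ (r ⊃ r))) ⊃ (p ∨ r)): Łukasiewicz ¬ gives 1 − 0.72 = 0.28
  Łukasiewicz value = 0.28
Difference: 0 − 0.28 = -0.28

-0.28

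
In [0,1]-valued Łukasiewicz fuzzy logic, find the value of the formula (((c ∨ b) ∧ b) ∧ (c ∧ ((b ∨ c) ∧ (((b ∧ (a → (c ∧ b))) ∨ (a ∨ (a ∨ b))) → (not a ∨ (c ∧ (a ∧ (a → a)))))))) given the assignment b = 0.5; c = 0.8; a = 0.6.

0.50

(c ∨ b) = max(0.8, 0.5) = 0.8
((c ∨ b) ∧ b) = min(0.8, 0.5) = 0.5
(b ∨ c) = max(0.5, 0.8) = 0.8
(c ∧ b) = min(0.8, 0.5) = 0.5
(a → (c ∧ b)): min(1, 1 − 0.6 + 0.5) = 0.9
(b ∧ (a → (c ∧ b))) = min(0.5, 0.9) = 0.5
(a ∨ b) = max(0.6, 0.5) = 0.6
(a ∨ (a ∨ b)) = max(0.6, 0.6) = 0.6
((b ∧ (a → (c ∧ b))) ∨ (a ∨ (a ∨ b))) = max(0.5, 0.6) = 0.6
not a: Łukasiewicz ¬ gives 1 − 0.6 = 0.4
(a → a): min(1, 1 − 0.6 + 0.6) = 1
(a ∧ (a → a)) = min(0.6, 1) = 0.6
(c ∧ (a ∧ (a → a))) = min(0.8, 0.6) = 0.6
(not a ∨ (c ∧ (a ∧ (a → a)))) = max(0.4, 0.6) = 0.6
(((b ∧ (a → (c ∧ b))) ∨ (a ∨ (a ∨ b))) → (not a ∨ (c ∧ (a ∧ (a → a))))): min(1, 1 − 0.6 + 0.6) = 1
((b ∨ c) ∧ (((b ∧ (a → (c ∧ b))) ∨ (a ∨ (a ∨ b))) → (not a ∨ (c ∧ (a ∧ (a → a)))))) = min(0.8, 1) = 0.8
(c ∧ ((b ∨ c) ∧ (((b ∧ (a → (c ∧ b))) ∨ (a ∨ (a ∨ b))) → (not a ∨ (c ∧ (a ∧ (a → a))))))) = min(0.8, 0.8) = 0.8
(((c ∨ b) ∧ b) ∧ (c ∧ ((b ∨ c) ∧ (((b ∧ (a → (c ∧ b))) ∨ (a ∨ (a ∨ b))) → (not a ∨ (c ∧ (a ∧ (a → a)))))))) = min(0.5, 0.8) = 0.5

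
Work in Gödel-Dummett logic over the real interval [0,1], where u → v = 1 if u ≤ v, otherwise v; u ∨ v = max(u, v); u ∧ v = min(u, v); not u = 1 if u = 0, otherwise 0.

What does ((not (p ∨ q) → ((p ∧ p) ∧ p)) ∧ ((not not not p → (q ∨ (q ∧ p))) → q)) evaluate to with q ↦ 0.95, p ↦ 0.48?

(p ∨ q) = max(0.48, 0.95) = 0.95
not (p ∨ q): Gödel ¬ of 0.95 = 0 (operand ≠ 0)
(p ∧ p) = min(0.48, 0.48) = 0.48
((p ∧ p) ∧ p) = min(0.48, 0.48) = 0.48
(not (p ∨ q) → ((p ∧ p) ∧ p)): 0 ≤ 0.48, so result = 1
not p: Gödel ¬ of 0.48 = 0 (operand ≠ 0)
not not p: Gödel ¬ of 0 = 1 (operand is 0)
not not not p: Gödel ¬ of 1 = 0 (operand ≠ 0)
(q ∧ p) = min(0.95, 0.48) = 0.48
(q ∨ (q ∧ p)) = max(0.95, 0.48) = 0.95
(not not not p → (q ∨ (q ∧ p))): 0 ≤ 0.95, so result = 1
((not not not p → (q ∨ (q ∧ p))) → q): 1 > 0.95, so result = 0.95
((not (p ∨ q) → ((p ∧ p) ∧ p)) ∧ ((not not not p → (q ∨ (q ∧ p))) → q)) = min(1, 0.95) = 0.95

0.95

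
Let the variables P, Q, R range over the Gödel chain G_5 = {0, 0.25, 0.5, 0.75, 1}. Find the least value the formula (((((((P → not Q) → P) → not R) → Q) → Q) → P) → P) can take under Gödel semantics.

The minimum is attained at P = 0.25, Q = 0, R = 0.25:
  not Q: Gödel ¬ of 0 = 1 (operand is 0)
  (P → not Q): 0.25 ≤ 1, so result = 1
  ((P → not Q) → P): 1 > 0.25, so result = 0.25
  not R: Gödel ¬ of 0.25 = 0 (operand ≠ 0)
  (((P → not Q) → P) → not R): 0.25 > 0, so result = 0
  ((((P → not Q) → P) → not R) → Q): 0 ≤ 0, so result = 1
  (((((P → not Q) → P) → not R) → Q) → Q): 1 > 0, so result = 0
  ((((((P → not Q) → P) → not R) → Q) → Q) → P): 0 ≤ 0.25, so result = 1
  (((((((P → not Q) → P) → not R) → Q) → Q) → P) → P): 1 > 0.25, so result = 0.25
Checking all 125 assignments confirms none give a value below 0.25.

0.25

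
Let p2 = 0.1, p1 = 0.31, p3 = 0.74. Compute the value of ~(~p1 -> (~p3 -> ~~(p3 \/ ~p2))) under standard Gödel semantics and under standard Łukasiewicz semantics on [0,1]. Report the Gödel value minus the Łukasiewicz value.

Gödel evaluation:
  ~p1: Gödel ¬ of 0.31 = 0 (operand ≠ 0)
  ~p3: Gödel ¬ of 0.74 = 0 (operand ≠ 0)
  ~p2: Gödel ¬ of 0.1 = 0 (operand ≠ 0)
  (p3 \/ ~p2) = max(0.74, 0) = 0.74
  ~(p3 \/ ~p2): Gödel ¬ of 0.74 = 0 (operand ≠ 0)
  ~~(p3 \/ ~p2): Gödel ¬ of 0 = 1 (operand is 0)
  (~p3 -> ~~(p3 \/ ~p2)): 0 ≤ 1, so result = 1
  (~p1 -> (~p3 -> ~~(p3 \/ ~p2))): 0 ≤ 1, so result = 1
  ~(~p1 -> (~p3 -> ~~(p3 \/ ~p2))): Gödel ¬ of 1 = 0 (operand ≠ 0)
  Gödel value = 0
Łukasiewicz evaluation:
  ~p1: Łukasiewicz ¬ gives 1 − 0.31 = 0.69
  ~p3: Łukasiewicz ¬ gives 1 − 0.74 = 0.26
  ~p2: Łukasiewicz ¬ gives 1 − 0.1 = 0.9
  (p3 \/ ~p2) = max(0.74, 0.9) = 0.9
  ~(p3 \/ ~p2): Łukasiewicz ¬ gives 1 − 0.9 = 0.1
  ~~(p3 \/ ~p2): Łukasiewicz ¬ gives 1 − 0.1 = 0.9
  (~p3 -> ~~(p3 \/ ~p2)): min(1, 1 − 0.26 + 0.9) = 1
  (~p1 -> (~p3 -> ~~(p3 \/ ~p2))): min(1, 1 − 0.69 + 1) = 1
  ~(~p1 -> (~p3 -> ~~(p3 \/ ~p2))): Łukasiewicz ¬ gives 1 − 1 = 0
  Łukasiewicz value = 0
Difference: 0 − 0 = 0.00

0.00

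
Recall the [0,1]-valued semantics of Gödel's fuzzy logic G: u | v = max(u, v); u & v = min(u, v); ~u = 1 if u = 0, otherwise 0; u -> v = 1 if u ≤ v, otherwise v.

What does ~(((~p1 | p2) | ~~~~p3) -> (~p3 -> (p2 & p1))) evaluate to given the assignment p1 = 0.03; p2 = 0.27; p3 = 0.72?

~p1: Gödel ¬ of 0.03 = 0 (operand ≠ 0)
(~p1 | p2) = max(0, 0.27) = 0.27
~p3: Gödel ¬ of 0.72 = 0 (operand ≠ 0)
~~p3: Gödel ¬ of 0 = 1 (operand is 0)
~~~p3: Gödel ¬ of 1 = 0 (operand ≠ 0)
~~~~p3: Gödel ¬ of 0 = 1 (operand is 0)
((~p1 | p2) | ~~~~p3) = max(0.27, 1) = 1
~p3: Gödel ¬ of 0.72 = 0 (operand ≠ 0)
(p2 & p1) = min(0.27, 0.03) = 0.03
(~p3 -> (p2 & p1)): 0 ≤ 0.03, so result = 1
(((~p1 | p2) | ~~~~p3) -> (~p3 -> (p2 & p1))): 1 ≤ 1, so result = 1
~(((~p1 | p2) | ~~~~p3) -> (~p3 -> (p2 & p1))): Gödel ¬ of 1 = 0 (operand ≠ 0)

0.00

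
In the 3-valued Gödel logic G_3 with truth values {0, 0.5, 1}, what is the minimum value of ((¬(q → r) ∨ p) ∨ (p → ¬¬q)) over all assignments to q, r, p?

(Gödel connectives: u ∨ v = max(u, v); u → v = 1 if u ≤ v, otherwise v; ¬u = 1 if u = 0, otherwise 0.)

0.50

The minimum is attained at q = 0, r = 0, p = 0.5:
  (q → r): 0 ≤ 0, so result = 1
  ¬(q → r): Gödel ¬ of 1 = 0 (operand ≠ 0)
  (¬(q → r) ∨ p) = max(0, 0.5) = 0.5
  ¬q: Gödel ¬ of 0 = 1 (operand is 0)
  ¬¬q: Gödel ¬ of 1 = 0 (operand ≠ 0)
  (p → ¬¬q): 0.5 > 0, so result = 0
  ((¬(q → r) ∨ p) ∨ (p → ¬¬q)) = max(0.5, 0) = 0.5
Checking all 27 assignments confirms none give a value below 0.50.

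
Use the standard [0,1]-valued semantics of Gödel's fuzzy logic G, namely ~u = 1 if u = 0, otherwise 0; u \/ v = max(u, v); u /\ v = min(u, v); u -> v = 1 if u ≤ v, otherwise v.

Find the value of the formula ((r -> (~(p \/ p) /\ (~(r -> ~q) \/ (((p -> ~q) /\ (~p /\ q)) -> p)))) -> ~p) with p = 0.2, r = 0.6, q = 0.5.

(p \/ p) = max(0.2, 0.2) = 0.2
~(p \/ p): Gödel ¬ of 0.2 = 0 (operand ≠ 0)
~q: Gödel ¬ of 0.5 = 0 (operand ≠ 0)
(r -> ~q): 0.6 > 0, so result = 0
~(r -> ~q): Gödel ¬ of 0 = 1 (operand is 0)
~q: Gödel ¬ of 0.5 = 0 (operand ≠ 0)
(p -> ~q): 0.2 > 0, so result = 0
~p: Gödel ¬ of 0.2 = 0 (operand ≠ 0)
(~p /\ q) = min(0, 0.5) = 0
((p -> ~q) /\ (~p /\ q)) = min(0, 0) = 0
(((p -> ~q) /\ (~p /\ q)) -> p): 0 ≤ 0.2, so result = 1
(~(r -> ~q) \/ (((p -> ~q) /\ (~p /\ q)) -> p)) = max(1, 1) = 1
(~(p \/ p) /\ (~(r -> ~q) \/ (((p -> ~q) /\ (~p /\ q)) -> p))) = min(0, 1) = 0
(r -> (~(p \/ p) /\ (~(r -> ~q) \/ (((p -> ~q) /\ (~p /\ q)) -> p)))): 0.6 > 0, so result = 0
~p: Gödel ¬ of 0.2 = 0 (operand ≠ 0)
((r -> (~(p \/ p) /\ (~(r -> ~q) \/ (((p -> ~q) /\ (~p /\ q)) -> p)))) -> ~p): 0 ≤ 0, so result = 1

1.00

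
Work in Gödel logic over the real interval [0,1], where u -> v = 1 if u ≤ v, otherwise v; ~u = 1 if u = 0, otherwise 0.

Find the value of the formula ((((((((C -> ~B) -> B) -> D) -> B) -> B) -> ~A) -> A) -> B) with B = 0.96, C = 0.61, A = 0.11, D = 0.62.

0.96

~B: Gödel ¬ of 0.96 = 0 (operand ≠ 0)
(C -> ~B): 0.61 > 0, so result = 0
((C -> ~B) -> B): 0 ≤ 0.96, so result = 1
(((C -> ~B) -> B) -> D): 1 > 0.62, so result = 0.62
((((C -> ~B) -> B) -> D) -> B): 0.62 ≤ 0.96, so result = 1
(((((C -> ~B) -> B) -> D) -> B) -> B): 1 > 0.96, so result = 0.96
~A: Gödel ¬ of 0.11 = 0 (operand ≠ 0)
((((((C -> ~B) -> B) -> D) -> B) -> B) -> ~A): 0.96 > 0, so result = 0
(((((((C -> ~B) -> B) -> D) -> B) -> B) -> ~A) -> A): 0 ≤ 0.11, so result = 1
((((((((C -> ~B) -> B) -> D) -> B) -> B) -> ~A) -> A) -> B): 1 > 0.96, so result = 0.96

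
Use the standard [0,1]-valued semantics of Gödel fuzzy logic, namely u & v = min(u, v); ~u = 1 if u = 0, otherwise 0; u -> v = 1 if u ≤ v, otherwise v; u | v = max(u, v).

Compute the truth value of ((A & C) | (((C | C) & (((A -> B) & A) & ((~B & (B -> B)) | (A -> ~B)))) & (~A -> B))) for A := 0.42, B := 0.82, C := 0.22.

(A & C) = min(0.42, 0.22) = 0.22
(C | C) = max(0.22, 0.22) = 0.22
(A -> B): 0.42 ≤ 0.82, so result = 1
((A -> B) & A) = min(1, 0.42) = 0.42
~B: Gödel ¬ of 0.82 = 0 (operand ≠ 0)
(B -> B): 0.82 ≤ 0.82, so result = 1
(~B & (B -> B)) = min(0, 1) = 0
~B: Gödel ¬ of 0.82 = 0 (operand ≠ 0)
(A -> ~B): 0.42 > 0, so result = 0
((~B & (B -> B)) | (A -> ~B)) = max(0, 0) = 0
(((A -> B) & A) & ((~B & (B -> B)) | (A -> ~B))) = min(0.42, 0) = 0
((C | C) & (((A -> B) & A) & ((~B & (B -> B)) | (A -> ~B)))) = min(0.22, 0) = 0
~A: Gödel ¬ of 0.42 = 0 (operand ≠ 0)
(~A -> B): 0 ≤ 0.82, so result = 1
(((C | C) & (((A -> B) & A) & ((~B & (B -> B)) | (A -> ~B)))) & (~A -> B)) = min(0, 1) = 0
((A & C) | (((C | C) & (((A -> B) & A) & ((~B & (B -> B)) | (A -> ~B)))) & (~A -> B))) = max(0.22, 0) = 0.22

0.22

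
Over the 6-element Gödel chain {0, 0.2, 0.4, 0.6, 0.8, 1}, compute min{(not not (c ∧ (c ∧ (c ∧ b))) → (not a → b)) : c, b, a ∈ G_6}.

The minimum is attained at c = 0.2, b = 0.2, a = 0:
  (c ∧ b) = min(0.2, 0.2) = 0.2
  (c ∧ (c ∧ b)) = min(0.2, 0.2) = 0.2
  (c ∧ (c ∧ (c ∧ b))) = min(0.2, 0.2) = 0.2
  not (c ∧ (c ∧ (c ∧ b))): Gödel ¬ of 0.2 = 0 (operand ≠ 0)
  not not (c ∧ (c ∧ (c ∧ b))): Gödel ¬ of 0 = 1 (operand is 0)
  not a: Gödel ¬ of 0 = 1 (operand is 0)
  (not a → b): 1 > 0.2, so result = 0.2
  (not not (c ∧ (c ∧ (c ∧ b))) → (not a → b)): 1 > 0.2, so result = 0.2
Checking all 216 assignments confirms none give a value below 0.20.

0.20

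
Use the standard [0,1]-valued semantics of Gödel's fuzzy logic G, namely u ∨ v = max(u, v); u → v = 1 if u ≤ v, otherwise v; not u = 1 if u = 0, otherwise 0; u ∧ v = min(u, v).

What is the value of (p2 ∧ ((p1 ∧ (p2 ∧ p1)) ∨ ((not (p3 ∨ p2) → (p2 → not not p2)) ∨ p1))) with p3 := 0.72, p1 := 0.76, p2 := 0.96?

0.96

(p2 ∧ p1) = min(0.96, 0.76) = 0.76
(p1 ∧ (p2 ∧ p1)) = min(0.76, 0.76) = 0.76
(p3 ∨ p2) = max(0.72, 0.96) = 0.96
not (p3 ∨ p2): Gödel ¬ of 0.96 = 0 (operand ≠ 0)
not p2: Gödel ¬ of 0.96 = 0 (operand ≠ 0)
not not p2: Gödel ¬ of 0 = 1 (operand is 0)
(p2 → not not p2): 0.96 ≤ 1, so result = 1
(not (p3 ∨ p2) → (p2 → not not p2)): 0 ≤ 1, so result = 1
((not (p3 ∨ p2) → (p2 → not not p2)) ∨ p1) = max(1, 0.76) = 1
((p1 ∧ (p2 ∧ p1)) ∨ ((not (p3 ∨ p2) → (p2 → not not p2)) ∨ p1)) = max(0.76, 1) = 1
(p2 ∧ ((p1 ∧ (p2 ∧ p1)) ∨ ((not (p3 ∨ p2) → (p2 → not not p2)) ∨ p1))) = min(0.96, 1) = 0.96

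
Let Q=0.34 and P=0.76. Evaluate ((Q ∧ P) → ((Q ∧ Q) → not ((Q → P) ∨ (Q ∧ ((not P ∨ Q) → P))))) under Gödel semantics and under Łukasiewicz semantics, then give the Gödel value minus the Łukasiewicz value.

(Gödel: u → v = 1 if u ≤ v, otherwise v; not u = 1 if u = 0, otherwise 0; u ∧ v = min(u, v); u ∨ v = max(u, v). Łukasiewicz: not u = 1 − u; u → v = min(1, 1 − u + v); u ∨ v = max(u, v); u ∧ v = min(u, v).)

Gödel evaluation:
  (Q ∧ P) = min(0.34, 0.76) = 0.34
  (Q ∧ Q) = min(0.34, 0.34) = 0.34
  (Q → P): 0.34 ≤ 0.76, so result = 1
  not P: Gödel ¬ of 0.76 = 0 (operand ≠ 0)
  (not P ∨ Q) = max(0, 0.34) = 0.34
  ((not P ∨ Q) → P): 0.34 ≤ 0.76, so result = 1
  (Q ∧ ((not P ∨ Q) → P)) = min(0.34, 1) = 0.34
  ((Q → P) ∨ (Q ∧ ((not P ∨ Q) → P))) = max(1, 0.34) = 1
  not ((Q → P) ∨ (Q ∧ ((not P ∨ Q) → P))): Gödel ¬ of 1 = 0 (operand ≠ 0)
  ((Q ∧ Q) → not ((Q → P) ∨ (Q ∧ ((not P ∨ Q) → P)))): 0.34 > 0, so result = 0
  ((Q ∧ P) → ((Q ∧ Q) → not ((Q → P) ∨ (Q ∧ ((not P ∨ Q) → P))))): 0.34 > 0, so result = 0
  Gödel value = 0
Łukasiewicz evaluation:
  (Q ∧ P) = min(0.34, 0.76) = 0.34
  (Q ∧ Q) = min(0.34, 0.34) = 0.34
  (Q → P): min(1, 1 − 0.34 + 0.76) = 1
  not P: Łukasiewicz ¬ gives 1 − 0.76 = 0.24
  (not P ∨ Q) = max(0.24, 0.34) = 0.34
  ((not P ∨ Q) → P): min(1, 1 − 0.34 + 0.76) = 1
  (Q ∧ ((not P ∨ Q) → P)) = min(0.34, 1) = 0.34
  ((Q → P) ∨ (Q ∧ ((not P ∨ Q) → P))) = max(1, 0.34) = 1
  not ((Q → P) ∨ (Q ∧ ((not P ∨ Q) → P))): Łukasiewicz ¬ gives 1 − 1 = 0
  ((Q ∧ Q) → not ((Q → P) ∨ (Q ∧ ((not P ∨ Q) → P)))): min(1, 1 − 0.34 + 0) = 0.66
  ((Q ∧ P) → ((Q ∧ Q) → not ((Q → P) ∨ (Q ∧ ((not P ∨ Q) → P))))): min(1, 1 − 0.34 + 0.66) = 1
  Łukasiewicz value = 1
Difference: 0 − 1 = -1.00

-1.00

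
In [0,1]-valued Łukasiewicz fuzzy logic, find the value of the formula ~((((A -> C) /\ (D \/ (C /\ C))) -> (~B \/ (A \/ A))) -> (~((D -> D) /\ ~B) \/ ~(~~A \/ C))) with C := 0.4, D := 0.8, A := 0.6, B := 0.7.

(A -> C): min(1, 1 − 0.6 + 0.4) = 0.8
(C /\ C) = min(0.4, 0.4) = 0.4
(D \/ (C /\ C)) = max(0.8, 0.4) = 0.8
((A -> C) /\ (D \/ (C /\ C))) = min(0.8, 0.8) = 0.8
~B: Łukasiewicz ¬ gives 1 − 0.7 = 0.3
(A \/ A) = max(0.6, 0.6) = 0.6
(~B \/ (A \/ A)) = max(0.3, 0.6) = 0.6
(((A -> C) /\ (D \/ (C /\ C))) -> (~B \/ (A \/ A))): min(1, 1 − 0.8 + 0.6) = 0.8
(D -> D): min(1, 1 − 0.8 + 0.8) = 1
~B: Łukasiewicz ¬ gives 1 − 0.7 = 0.3
((D -> D) /\ ~B) = min(1, 0.3) = 0.3
~((D -> D) /\ ~B): Łukasiewicz ¬ gives 1 − 0.3 = 0.7
~A: Łukasiewicz ¬ gives 1 − 0.6 = 0.4
~~A: Łukasiewicz ¬ gives 1 − 0.4 = 0.6
(~~A \/ C) = max(0.6, 0.4) = 0.6
~(~~A \/ C): Łukasiewicz ¬ gives 1 − 0.6 = 0.4
(~((D -> D) /\ ~B) \/ ~(~~A \/ C)) = max(0.7, 0.4) = 0.7
((((A -> C) /\ (D \/ (C /\ C))) -> (~B \/ (A \/ A))) -> (~((D -> D) /\ ~B) \/ ~(~~A \/ C))): min(1, 1 − 0.8 + 0.7) = 0.9
~((((A -> C) /\ (D \/ (C /\ C))) -> (~B \/ (A \/ A))) -> (~((D -> D) /\ ~B) \/ ~(~~A \/ C))): Łukasiewicz ¬ gives 1 − 0.9 = 0.1

0.10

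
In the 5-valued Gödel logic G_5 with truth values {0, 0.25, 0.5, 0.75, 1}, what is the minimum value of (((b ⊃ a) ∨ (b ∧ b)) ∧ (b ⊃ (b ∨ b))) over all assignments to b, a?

The minimum is attained at b = 0.25, a = 0:
  (b ⊃ a): 0.25 > 0, so result = 0
  (b ∧ b) = min(0.25, 0.25) = 0.25
  ((b ⊃ a) ∨ (b ∧ b)) = max(0, 0.25) = 0.25
  (b ∨ b) = max(0.25, 0.25) = 0.25
  (b ⊃ (b ∨ b)): 0.25 ≤ 0.25, so result = 1
  (((b ⊃ a) ∨ (b ∧ b)) ∧ (b ⊃ (b ∨ b))) = min(0.25, 1) = 0.25
Checking all 25 assignments confirms none give a value below 0.25.

0.25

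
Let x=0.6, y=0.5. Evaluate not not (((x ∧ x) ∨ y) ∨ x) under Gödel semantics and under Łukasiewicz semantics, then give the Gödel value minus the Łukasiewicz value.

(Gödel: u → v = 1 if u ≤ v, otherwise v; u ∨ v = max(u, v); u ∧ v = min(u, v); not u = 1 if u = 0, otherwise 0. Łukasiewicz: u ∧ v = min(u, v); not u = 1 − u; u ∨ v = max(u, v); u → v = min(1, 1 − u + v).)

Gödel evaluation:
  (x ∧ x) = min(0.6, 0.6) = 0.6
  ((x ∧ x) ∨ y) = max(0.6, 0.5) = 0.6
  (((x ∧ x) ∨ y) ∨ x) = max(0.6, 0.6) = 0.6
  not (((x ∧ x) ∨ y) ∨ x): Gödel ¬ of 0.6 = 0 (operand ≠ 0)
  not not (((x ∧ x) ∨ y) ∨ x): Gödel ¬ of 0 = 1 (operand is 0)
  Gödel value = 1
Łukasiewicz evaluation:
  (x ∧ x) = min(0.6, 0.6) = 0.6
  ((x ∧ x) ∨ y) = max(0.6, 0.5) = 0.6
  (((x ∧ x) ∨ y) ∨ x) = max(0.6, 0.6) = 0.6
  not (((x ∧ x) ∨ y) ∨ x): Łukasiewicz ¬ gives 1 − 0.6 = 0.4
  not not (((x ∧ x) ∨ y) ∨ x): Łukasiewicz ¬ gives 1 − 0.4 = 0.6
  Łukasiewicz value = 0.6
Difference: 1 − 0.6 = 0.40

0.40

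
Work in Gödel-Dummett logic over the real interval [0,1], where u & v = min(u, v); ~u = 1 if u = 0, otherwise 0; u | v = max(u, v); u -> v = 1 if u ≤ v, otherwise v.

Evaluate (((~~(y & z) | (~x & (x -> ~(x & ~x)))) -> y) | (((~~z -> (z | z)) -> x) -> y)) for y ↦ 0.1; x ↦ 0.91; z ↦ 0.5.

(y & z) = min(0.1, 0.5) = 0.1
~(y & z): Gödel ¬ of 0.1 = 0 (operand ≠ 0)
~~(y & z): Gödel ¬ of 0 = 1 (operand is 0)
~x: Gödel ¬ of 0.91 = 0 (operand ≠ 0)
~x: Gödel ¬ of 0.91 = 0 (operand ≠ 0)
(x & ~x) = min(0.91, 0) = 0
~(x & ~x): Gödel ¬ of 0 = 1 (operand is 0)
(x -> ~(x & ~x)): 0.91 ≤ 1, so result = 1
(~x & (x -> ~(x & ~x))) = min(0, 1) = 0
(~~(y & z) | (~x & (x -> ~(x & ~x)))) = max(1, 0) = 1
((~~(y & z) | (~x & (x -> ~(x & ~x)))) -> y): 1 > 0.1, so result = 0.1
~z: Gödel ¬ of 0.5 = 0 (operand ≠ 0)
~~z: Gödel ¬ of 0 = 1 (operand is 0)
(z | z) = max(0.5, 0.5) = 0.5
(~~z -> (z | z)): 1 > 0.5, so result = 0.5
((~~z -> (z | z)) -> x): 0.5 ≤ 0.91, so result = 1
(((~~z -> (z | z)) -> x) -> y): 1 > 0.1, so result = 0.1
(((~~(y & z) | (~x & (x -> ~(x & ~x)))) -> y) | (((~~z -> (z | z)) -> x) -> y)) = max(0.1, 0.1) = 0.1

0.10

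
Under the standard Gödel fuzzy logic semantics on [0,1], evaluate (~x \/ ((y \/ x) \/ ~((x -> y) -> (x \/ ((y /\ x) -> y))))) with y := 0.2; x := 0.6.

0.60

~x: Gödel ¬ of 0.6 = 0 (operand ≠ 0)
(y \/ x) = max(0.2, 0.6) = 0.6
(x -> y): 0.6 > 0.2, so result = 0.2
(y /\ x) = min(0.2, 0.6) = 0.2
((y /\ x) -> y): 0.2 ≤ 0.2, so result = 1
(x \/ ((y /\ x) -> y)) = max(0.6, 1) = 1
((x -> y) -> (x \/ ((y /\ x) -> y))): 0.2 ≤ 1, so result = 1
~((x -> y) -> (x \/ ((y /\ x) -> y))): Gödel ¬ of 1 = 0 (operand ≠ 0)
((y \/ x) \/ ~((x -> y) -> (x \/ ((y /\ x) -> y)))) = max(0.6, 0) = 0.6
(~x \/ ((y \/ x) \/ ~((x -> y) -> (x \/ ((y /\ x) -> y))))) = max(0, 0.6) = 0.6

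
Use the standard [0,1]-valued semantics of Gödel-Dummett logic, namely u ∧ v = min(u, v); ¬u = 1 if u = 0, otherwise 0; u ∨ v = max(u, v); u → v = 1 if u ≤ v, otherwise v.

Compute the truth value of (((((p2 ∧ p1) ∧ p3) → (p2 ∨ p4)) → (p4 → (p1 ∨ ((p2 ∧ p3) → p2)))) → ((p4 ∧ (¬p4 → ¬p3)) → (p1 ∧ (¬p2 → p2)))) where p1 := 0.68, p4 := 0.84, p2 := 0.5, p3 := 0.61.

(p2 ∧ p1) = min(0.5, 0.68) = 0.5
((p2 ∧ p1) ∧ p3) = min(0.5, 0.61) = 0.5
(p2 ∨ p4) = max(0.5, 0.84) = 0.84
(((p2 ∧ p1) ∧ p3) → (p2 ∨ p4)): 0.5 ≤ 0.84, so result = 1
(p2 ∧ p3) = min(0.5, 0.61) = 0.5
((p2 ∧ p3) → p2): 0.5 ≤ 0.5, so result = 1
(p1 ∨ ((p2 ∧ p3) → p2)) = max(0.68, 1) = 1
(p4 → (p1 ∨ ((p2 ∧ p3) → p2))): 0.84 ≤ 1, so result = 1
((((p2 ∧ p1) ∧ p3) → (p2 ∨ p4)) → (p4 → (p1 ∨ ((p2 ∧ p3) → p2)))): 1 ≤ 1, so result = 1
¬p4: Gödel ¬ of 0.84 = 0 (operand ≠ 0)
¬p3: Gödel ¬ of 0.61 = 0 (operand ≠ 0)
(¬p4 → ¬p3): 0 ≤ 0, so result = 1
(p4 ∧ (¬p4 → ¬p3)) = min(0.84, 1) = 0.84
¬p2: Gödel ¬ of 0.5 = 0 (operand ≠ 0)
(¬p2 → p2): 0 ≤ 0.5, so result = 1
(p1 ∧ (¬p2 → p2)) = min(0.68, 1) = 0.68
((p4 ∧ (¬p4 → ¬p3)) → (p1 ∧ (¬p2 → p2))): 0.84 > 0.68, so result = 0.68
(((((p2 ∧ p1) ∧ p3) → (p2 ∨ p4)) → (p4 → (p1 ∨ ((p2 ∧ p3) → p2)))) → ((p4 ∧ (¬p4 → ¬p3)) → (p1 ∧ (¬p2 → p2)))): 1 > 0.68, so result = 0.68

0.68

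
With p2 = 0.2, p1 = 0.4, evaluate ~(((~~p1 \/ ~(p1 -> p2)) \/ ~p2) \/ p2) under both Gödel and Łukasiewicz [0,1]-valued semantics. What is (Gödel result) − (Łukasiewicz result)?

Gödel evaluation:
  ~p1: Gödel ¬ of 0.4 = 0 (operand ≠ 0)
  ~~p1: Gödel ¬ of 0 = 1 (operand is 0)
  (p1 -> p2): 0.4 > 0.2, so result = 0.2
  ~(p1 -> p2): Gödel ¬ of 0.2 = 0 (operand ≠ 0)
  (~~p1 \/ ~(p1 -> p2)) = max(1, 0) = 1
  ~p2: Gödel ¬ of 0.2 = 0 (operand ≠ 0)
  ((~~p1 \/ ~(p1 -> p2)) \/ ~p2) = max(1, 0) = 1
  (((~~p1 \/ ~(p1 -> p2)) \/ ~p2) \/ p2) = max(1, 0.2) = 1
  ~(((~~p1 \/ ~(p1 -> p2)) \/ ~p2) \/ p2): Gödel ¬ of 1 = 0 (operand ≠ 0)
  Gödel value = 0
Łukasiewicz evaluation:
  ~p1: Łukasiewicz ¬ gives 1 − 0.4 = 0.6
  ~~p1: Łukasiewicz ¬ gives 1 − 0.6 = 0.4
  (p1 -> p2): min(1, 1 − 0.4 + 0.2) = 0.8
  ~(p1 -> p2): Łukasiewicz ¬ gives 1 − 0.8 = 0.2
  (~~p1 \/ ~(p1 -> p2)) = max(0.4, 0.2) = 0.4
  ~p2: Łukasiewicz ¬ gives 1 − 0.2 = 0.8
  ((~~p1 \/ ~(p1 -> p2)) \/ ~p2) = max(0.4, 0.8) = 0.8
  (((~~p1 \/ ~(p1 -> p2)) \/ ~p2) \/ p2) = max(0.8, 0.2) = 0.8
  ~(((~~p1 \/ ~(p1 -> p2)) \/ ~p2) \/ p2): Łukasiewicz ¬ gives 1 − 0.8 = 0.2
  Łukasiewicz value = 0.2
Difference: 0 − 0.2 = -0.20

-0.20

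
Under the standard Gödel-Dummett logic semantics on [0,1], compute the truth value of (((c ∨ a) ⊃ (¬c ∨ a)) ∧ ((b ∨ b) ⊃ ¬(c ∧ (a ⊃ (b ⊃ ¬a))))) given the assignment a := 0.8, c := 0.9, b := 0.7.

(c ∨ a) = max(0.9, 0.8) = 0.9
¬c: Gödel ¬ of 0.9 = 0 (operand ≠ 0)
(¬c ∨ a) = max(0, 0.8) = 0.8
((c ∨ a) ⊃ (¬c ∨ a)): 0.9 > 0.8, so result = 0.8
(b ∨ b) = max(0.7, 0.7) = 0.7
¬a: Gödel ¬ of 0.8 = 0 (operand ≠ 0)
(b ⊃ ¬a): 0.7 > 0, so result = 0
(a ⊃ (b ⊃ ¬a)): 0.8 > 0, so result = 0
(c ∧ (a ⊃ (b ⊃ ¬a))) = min(0.9, 0) = 0
¬(c ∧ (a ⊃ (b ⊃ ¬a))): Gödel ¬ of 0 = 1 (operand is 0)
((b ∨ b) ⊃ ¬(c ∧ (a ⊃ (b ⊃ ¬a)))): 0.7 ≤ 1, so result = 1
(((c ∨ a) ⊃ (¬c ∨ a)) ∧ ((b ∨ b) ⊃ ¬(c ∧ (a ⊃ (b ⊃ ¬a))))) = min(0.8, 1) = 0.8

0.80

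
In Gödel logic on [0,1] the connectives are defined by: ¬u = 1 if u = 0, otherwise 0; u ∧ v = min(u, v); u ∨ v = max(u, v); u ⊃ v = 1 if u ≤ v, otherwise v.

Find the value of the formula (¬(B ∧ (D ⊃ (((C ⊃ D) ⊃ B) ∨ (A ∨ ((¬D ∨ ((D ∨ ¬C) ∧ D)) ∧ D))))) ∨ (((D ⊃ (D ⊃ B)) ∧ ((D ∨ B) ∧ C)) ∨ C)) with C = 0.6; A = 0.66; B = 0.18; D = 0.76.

(C ⊃ D): 0.6 ≤ 0.76, so result = 1
((C ⊃ D) ⊃ B): 1 > 0.18, so result = 0.18
¬D: Gödel ¬ of 0.76 = 0 (operand ≠ 0)
¬C: Gödel ¬ of 0.6 = 0 (operand ≠ 0)
(D ∨ ¬C) = max(0.76, 0) = 0.76
((D ∨ ¬C) ∧ D) = min(0.76, 0.76) = 0.76
(¬D ∨ ((D ∨ ¬C) ∧ D)) = max(0, 0.76) = 0.76
((¬D ∨ ((D ∨ ¬C) ∧ D)) ∧ D) = min(0.76, 0.76) = 0.76
(A ∨ ((¬D ∨ ((D ∨ ¬C) ∧ D)) ∧ D)) = max(0.66, 0.76) = 0.76
(((C ⊃ D) ⊃ B) ∨ (A ∨ ((¬D ∨ ((D ∨ ¬C) ∧ D)) ∧ D))) = max(0.18, 0.76) = 0.76
(D ⊃ (((C ⊃ D) ⊃ B) ∨ (A ∨ ((¬D ∨ ((D ∨ ¬C) ∧ D)) ∧ D)))): 0.76 ≤ 0.76, so result = 1
(B ∧ (D ⊃ (((C ⊃ D) ⊃ B) ∨ (A ∨ ((¬D ∨ ((D ∨ ¬C) ∧ D)) ∧ D))))) = min(0.18, 1) = 0.18
¬(B ∧ (D ⊃ (((C ⊃ D) ⊃ B) ∨ (A ∨ ((¬D ∨ ((D ∨ ¬C) ∧ D)) ∧ D))))): Gödel ¬ of 0.18 = 0 (operand ≠ 0)
(D ⊃ B): 0.76 > 0.18, so result = 0.18
(D ⊃ (D ⊃ B)): 0.76 > 0.18, so result = 0.18
(D ∨ B) = max(0.76, 0.18) = 0.76
((D ∨ B) ∧ C) = min(0.76, 0.6) = 0.6
((D ⊃ (D ⊃ B)) ∧ ((D ∨ B) ∧ C)) = min(0.18, 0.6) = 0.18
(((D ⊃ (D ⊃ B)) ∧ ((D ∨ B) ∧ C)) ∨ C) = max(0.18, 0.6) = 0.6
(¬(B ∧ (D ⊃ (((C ⊃ D) ⊃ B) ∨ (A ∨ ((¬D ∨ ((D ∨ ¬C) ∧ D)) ∧ D))))) ∨ (((D ⊃ (D ⊃ B)) ∧ ((D ∨ B) ∧ C)) ∨ C)) = max(0, 0.6) = 0.6

0.60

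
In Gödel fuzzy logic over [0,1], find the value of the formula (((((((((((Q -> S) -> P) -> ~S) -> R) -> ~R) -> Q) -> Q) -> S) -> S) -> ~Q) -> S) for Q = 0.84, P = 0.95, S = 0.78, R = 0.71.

1.00

(Q -> S): 0.84 > 0.78, so result = 0.78
((Q -> S) -> P): 0.78 ≤ 0.95, so result = 1
~S: Gödel ¬ of 0.78 = 0 (operand ≠ 0)
(((Q -> S) -> P) -> ~S): 1 > 0, so result = 0
((((Q -> S) -> P) -> ~S) -> R): 0 ≤ 0.71, so result = 1
~R: Gödel ¬ of 0.71 = 0 (operand ≠ 0)
(((((Q -> S) -> P) -> ~S) -> R) -> ~R): 1 > 0, so result = 0
((((((Q -> S) -> P) -> ~S) -> R) -> ~R) -> Q): 0 ≤ 0.84, so result = 1
(((((((Q -> S) -> P) -> ~S) -> R) -> ~R) -> Q) -> Q): 1 > 0.84, so result = 0.84
((((((((Q -> S) -> P) -> ~S) -> R) -> ~R) -> Q) -> Q) -> S): 0.84 > 0.78, so result = 0.78
(((((((((Q -> S) -> P) -> ~S) -> R) -> ~R) -> Q) -> Q) -> S) -> S): 0.78 ≤ 0.78, so result = 1
~Q: Gödel ¬ of 0.84 = 0 (operand ≠ 0)
((((((((((Q -> S) -> P) -> ~S) -> R) -> ~R) -> Q) -> Q) -> S) -> S) -> ~Q): 1 > 0, so result = 0
(((((((((((Q -> S) -> P) -> ~S) -> R) -> ~R) -> Q) -> Q) -> S) -> S) -> ~Q) -> S): 0 ≤ 0.78, so result = 1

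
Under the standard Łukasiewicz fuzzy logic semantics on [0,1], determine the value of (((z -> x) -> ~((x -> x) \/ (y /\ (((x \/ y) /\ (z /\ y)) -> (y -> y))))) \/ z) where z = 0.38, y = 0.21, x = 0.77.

0.38

(z -> x): min(1, 1 − 0.38 + 0.77) = 1
(x -> x): min(1, 1 − 0.77 + 0.77) = 1
(x \/ y) = max(0.77, 0.21) = 0.77
(z /\ y) = min(0.38, 0.21) = 0.21
((x \/ y) /\ (z /\ y)) = min(0.77, 0.21) = 0.21
(y -> y): min(1, 1 − 0.21 + 0.21) = 1
(((x \/ y) /\ (z /\ y)) -> (y -> y)): min(1, 1 − 0.21 + 1) = 1
(y /\ (((x \/ y) /\ (z /\ y)) -> (y -> y))) = min(0.21, 1) = 0.21
((x -> x) \/ (y /\ (((x \/ y) /\ (z /\ y)) -> (y -> y)))) = max(1, 0.21) = 1
~((x -> x) \/ (y /\ (((x \/ y) /\ (z /\ y)) -> (y -> y)))): Łukasiewicz ¬ gives 1 − 1 = 0
((z -> x) -> ~((x -> x) \/ (y /\ (((x \/ y) /\ (z /\ y)) -> (y -> y))))): min(1, 1 − 1 + 0) = 0
(((z -> x) -> ~((x -> x) \/ (y /\ (((x \/ y) /\ (z /\ y)) -> (y -> y))))) \/ z) = max(0, 0.38) = 0.38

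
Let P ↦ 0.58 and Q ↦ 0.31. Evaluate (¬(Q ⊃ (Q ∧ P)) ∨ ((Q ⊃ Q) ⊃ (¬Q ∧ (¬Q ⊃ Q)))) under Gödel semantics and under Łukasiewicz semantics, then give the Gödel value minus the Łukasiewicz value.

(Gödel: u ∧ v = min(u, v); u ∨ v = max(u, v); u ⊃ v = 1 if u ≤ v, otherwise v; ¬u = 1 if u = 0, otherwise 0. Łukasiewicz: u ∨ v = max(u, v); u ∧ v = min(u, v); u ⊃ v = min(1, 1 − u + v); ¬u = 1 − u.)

Gödel evaluation:
  (Q ∧ P) = min(0.31, 0.58) = 0.31
  (Q ⊃ (Q ∧ P)): 0.31 ≤ 0.31, so result = 1
  ¬(Q ⊃ (Q ∧ P)): Gödel ¬ of 1 = 0 (operand ≠ 0)
  (Q ⊃ Q): 0.31 ≤ 0.31, so result = 1
  ¬Q: Gödel ¬ of 0.31 = 0 (operand ≠ 0)
  ¬Q: Gödel ¬ of 0.31 = 0 (operand ≠ 0)
  (¬Q ⊃ Q): 0 ≤ 0.31, so result = 1
  (¬Q ∧ (¬Q ⊃ Q)) = min(0, 1) = 0
  ((Q ⊃ Q) ⊃ (¬Q ∧ (¬Q ⊃ Q))): 1 > 0, so result = 0
  (¬(Q ⊃ (Q ∧ P)) ∨ ((Q ⊃ Q) ⊃ (¬Q ∧ (¬Q ⊃ Q)))) = max(0, 0) = 0
  Gödel value = 0
Łukasiewicz evaluation:
  (Q ∧ P) = min(0.31, 0.58) = 0.31
  (Q ⊃ (Q ∧ P)): min(1, 1 − 0.31 + 0.31) = 1
  ¬(Q ⊃ (Q ∧ P)): Łukasiewicz ¬ gives 1 − 1 = 0
  (Q ⊃ Q): min(1, 1 − 0.31 + 0.31) = 1
  ¬Q: Łukasiewicz ¬ gives 1 − 0.31 = 0.69
  ¬Q: Łukasiewicz ¬ gives 1 − 0.31 = 0.69
  (¬Q ⊃ Q): min(1, 1 − 0.69 + 0.31) = 0.62
  (¬Q ∧ (¬Q ⊃ Q)) = min(0.69, 0.62) = 0.62
  ((Q ⊃ Q) ⊃ (¬Q ∧ (¬Q ⊃ Q))): min(1, 1 − 1 + 0.62) = 0.62
  (¬(Q ⊃ (Q ∧ P)) ∨ ((Q ⊃ Q) ⊃ (¬Q ∧ (¬Q ⊃ Q)))) = max(0, 0.62) = 0.62
  Łukasiewicz value = 0.62
Difference: 0 − 0.62 = -0.62

-0.62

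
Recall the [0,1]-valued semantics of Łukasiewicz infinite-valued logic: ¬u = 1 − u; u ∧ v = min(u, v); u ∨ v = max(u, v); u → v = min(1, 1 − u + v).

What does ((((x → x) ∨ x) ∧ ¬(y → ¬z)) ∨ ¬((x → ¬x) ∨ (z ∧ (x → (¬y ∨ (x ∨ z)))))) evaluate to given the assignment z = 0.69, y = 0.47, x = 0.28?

(x → x): min(1, 1 − 0.28 + 0.28) = 1
((x → x) ∨ x) = max(1, 0.28) = 1
¬z: Łukasiewicz ¬ gives 1 − 0.69 = 0.31
(y → ¬z): min(1, 1 − 0.47 + 0.31) = 0.84
¬(y → ¬z): Łukasiewicz ¬ gives 1 − 0.84 = 0.16
(((x → x) ∨ x) ∧ ¬(y → ¬z)) = min(1, 0.16) = 0.16
¬x: Łukasiewicz ¬ gives 1 − 0.28 = 0.72
(x → ¬x): min(1, 1 − 0.28 + 0.72) = 1
¬y: Łukasiewicz ¬ gives 1 − 0.47 = 0.53
(x ∨ z) = max(0.28, 0.69) = 0.69
(¬y ∨ (x ∨ z)) = max(0.53, 0.69) = 0.69
(x → (¬y ∨ (x ∨ z))): min(1, 1 − 0.28 + 0.69) = 1
(z ∧ (x → (¬y ∨ (x ∨ z)))) = min(0.69, 1) = 0.69
((x → ¬x) ∨ (z ∧ (x → (¬y ∨ (x ∨ z))))) = max(1, 0.69) = 1
¬((x → ¬x) ∨ (z ∧ (x → (¬y ∨ (x ∨ z))))): Łukasiewicz ¬ gives 1 − 1 = 0
((((x → x) ∨ x) ∧ ¬(y → ¬z)) ∨ ¬((x → ¬x) ∨ (z ∧ (x → (¬y ∨ (x ∨ z)))))) = max(0.16, 0) = 0.16

0.16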